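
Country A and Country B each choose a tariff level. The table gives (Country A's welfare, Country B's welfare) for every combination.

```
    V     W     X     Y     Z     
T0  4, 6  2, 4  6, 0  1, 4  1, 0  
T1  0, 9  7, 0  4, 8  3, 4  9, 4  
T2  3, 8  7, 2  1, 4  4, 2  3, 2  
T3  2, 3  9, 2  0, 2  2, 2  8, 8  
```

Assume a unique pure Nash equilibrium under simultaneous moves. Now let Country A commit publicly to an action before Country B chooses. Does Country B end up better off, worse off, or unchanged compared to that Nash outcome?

Solve by backward induction (Country A leads).
- T0: Country B compares 6, 4, 0, 4, 0 and picks V; Country A would get 4.
- T1: Country B compares 9, 0, 8, 4, 4 and picks V; Country A would get 0.
- T2: Country B compares 8, 2, 4, 2, 2 and picks V; Country A would get 3.
- T3: Country B compares 3, 2, 2, 2, 8 and picks Z; Country A would get 8.
Maximizing over 4, 0, 3, 8, Country A chooses T3. Subgame-perfect outcome: (T3, Z) with payoffs (8, 8).
Under simultaneous play:
Country A's best replies: V→T0; W→T3; X→T0; Y→T2; Z→T1.
Country B's best replies: T0→V; T1→V; T2→V; T3→Z.
The unique mutual best reply is (T0, V), giving (4, 6).
Country B earns 8 sequentially versus 6 at the Nash outcome: better off.

better off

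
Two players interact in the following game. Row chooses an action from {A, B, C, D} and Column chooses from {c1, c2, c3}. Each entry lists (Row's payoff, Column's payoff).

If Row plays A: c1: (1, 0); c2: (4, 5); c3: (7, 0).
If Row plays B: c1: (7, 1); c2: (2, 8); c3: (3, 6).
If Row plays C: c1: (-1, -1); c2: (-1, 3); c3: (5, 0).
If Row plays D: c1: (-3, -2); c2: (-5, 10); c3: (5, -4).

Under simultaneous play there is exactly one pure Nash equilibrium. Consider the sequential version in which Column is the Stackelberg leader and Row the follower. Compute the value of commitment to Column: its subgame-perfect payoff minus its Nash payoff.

Solve by backward induction (Column leads).
- c1: Row compares 1, 7, -1, -3 and picks B; Column would get 1.
- c2: Row compares 4, 2, -1, -5 and picks A; Column would get 5.
- c3: Row compares 7, 3, 5, 5 and picks A; Column would get 0.
Among 1, 5, 0, the best is 5 at c2. Subgame-perfect outcome: (A, c2) with payoffs (4, 5).
For the simultaneous game, intersect best replies.
Row's best replies: c1→B; c2→A; c3→A.
Column's best replies: A→c2; B→c2; C→c2; D→c2.
Only (A, c2) has each player best-responding; Nash payoffs (4, 5).
Column's commitment gain: 5 − 5 = 0.

0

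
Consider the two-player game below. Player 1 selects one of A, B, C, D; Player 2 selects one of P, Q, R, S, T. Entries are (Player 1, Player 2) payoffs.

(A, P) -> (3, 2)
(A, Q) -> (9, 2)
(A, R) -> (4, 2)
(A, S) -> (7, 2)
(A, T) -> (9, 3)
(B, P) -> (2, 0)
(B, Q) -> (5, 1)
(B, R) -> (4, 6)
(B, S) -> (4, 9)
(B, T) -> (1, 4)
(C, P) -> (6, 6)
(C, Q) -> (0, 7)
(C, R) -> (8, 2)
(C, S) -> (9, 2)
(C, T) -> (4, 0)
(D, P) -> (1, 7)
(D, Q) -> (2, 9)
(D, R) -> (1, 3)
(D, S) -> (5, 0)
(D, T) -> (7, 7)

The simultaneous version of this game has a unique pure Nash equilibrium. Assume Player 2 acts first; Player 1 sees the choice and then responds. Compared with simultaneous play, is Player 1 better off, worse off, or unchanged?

Solve by backward induction (Player 2 leads).
- P → Player 1 plays C (best of 3, 2, 6, 1); Player 2 gets 6.
- Q → Player 1 plays A (best of 9, 5, 0, 2); Player 2 gets 2.
- R → Player 1 plays C (best of 4, 4, 8, 1); Player 2 gets 2.
- S → Player 1 plays C (best of 7, 4, 9, 5); Player 2 gets 2.
- T → Player 1 plays A (best of 9, 1, 4, 7); Player 2 gets 3.
Player 2's induced payoffs are 6, 2, 2, 2, 3, so Player 2 commits to P. Subgame-perfect outcome: (C, P) with payoffs (6, 6).
For the simultaneous game, intersect best replies.
Player 1's best replies: P→C; Q→A; R→C; S→C; T→A.
Player 2's best replies: A→T; B→S; C→Q; D→Q.
Only (A, T) has each player best-responding; Nash payoffs (9, 3).
Player 1 earns 6 sequentially versus 9 at the Nash outcome: worse off.

worse off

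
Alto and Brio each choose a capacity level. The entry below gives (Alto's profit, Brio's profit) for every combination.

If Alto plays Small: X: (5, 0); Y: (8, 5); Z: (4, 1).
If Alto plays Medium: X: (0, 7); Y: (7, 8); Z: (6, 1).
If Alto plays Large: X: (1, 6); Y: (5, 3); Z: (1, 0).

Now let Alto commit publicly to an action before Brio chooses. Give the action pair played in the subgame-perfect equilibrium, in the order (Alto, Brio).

Solve by backward induction (Alto leads).
- Small → Brio plays Y (best of 0, 5, 1); Alto gets 8.
- Medium → Brio plays Y (best of 7, 8, 1); Alto gets 7.
- Large → Brio plays X (best of 6, 3, 0); Alto gets 1.
Alto's induced payoffs are 8, 7, 1, so Alto commits to Small. Subgame-perfect outcome: (Small, Y) with payoffs (8, 5).

(Small, Y)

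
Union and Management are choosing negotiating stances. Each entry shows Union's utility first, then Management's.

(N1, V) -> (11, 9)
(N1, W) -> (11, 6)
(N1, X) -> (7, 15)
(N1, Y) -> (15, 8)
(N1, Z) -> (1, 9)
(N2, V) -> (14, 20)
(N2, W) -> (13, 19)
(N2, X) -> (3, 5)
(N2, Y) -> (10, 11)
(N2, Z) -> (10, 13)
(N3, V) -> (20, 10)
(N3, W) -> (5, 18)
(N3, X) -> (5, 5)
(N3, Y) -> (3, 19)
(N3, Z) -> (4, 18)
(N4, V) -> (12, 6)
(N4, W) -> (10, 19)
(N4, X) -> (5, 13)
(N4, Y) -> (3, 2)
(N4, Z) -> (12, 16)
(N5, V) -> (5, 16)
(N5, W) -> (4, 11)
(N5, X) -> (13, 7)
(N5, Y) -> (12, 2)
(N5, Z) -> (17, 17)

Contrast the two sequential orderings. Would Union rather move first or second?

If Union leads: Management's best replies are N1→X, N2→V, N3→Y, N4→W, N5→Z; Union's induced payoffs 7, 14, 3, 10, 17; outcome (N5, Z), payoffs (17, 17).
If Management leads: Union's best replies are V→N3, W→N2, X→N5, Y→N1, Z→N5; Management's induced payoffs 10, 19, 7, 8, 17; outcome (N2, W), payoffs (13, 19).
Union gets 17 moving first and 13 moving second, so Union prefers to move first.

first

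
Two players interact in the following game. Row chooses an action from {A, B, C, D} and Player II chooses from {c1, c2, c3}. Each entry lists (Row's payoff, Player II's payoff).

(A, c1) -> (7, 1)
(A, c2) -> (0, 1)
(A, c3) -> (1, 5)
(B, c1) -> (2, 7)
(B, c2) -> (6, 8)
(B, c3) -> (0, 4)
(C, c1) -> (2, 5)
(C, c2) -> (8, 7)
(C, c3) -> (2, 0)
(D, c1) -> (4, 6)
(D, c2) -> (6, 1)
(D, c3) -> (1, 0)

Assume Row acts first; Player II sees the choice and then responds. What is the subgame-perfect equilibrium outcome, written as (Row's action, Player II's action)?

(C, c2)

Work backward from Player II's decision.
- A: Player II compares 1, 1, 5 and picks c3; Row would get 1.
- B: Player II compares 7, 8, 4 and picks c2; Row would get 6.
- C: Player II compares 5, 7, 0 and picks c2; Row would get 8.
- D: Player II compares 6, 1, 0 and picks c1; Row would get 4.
Maximizing over 1, 6, 8, 4, Row chooses C. Subgame-perfect outcome: (C, c2) with payoffs (8, 7).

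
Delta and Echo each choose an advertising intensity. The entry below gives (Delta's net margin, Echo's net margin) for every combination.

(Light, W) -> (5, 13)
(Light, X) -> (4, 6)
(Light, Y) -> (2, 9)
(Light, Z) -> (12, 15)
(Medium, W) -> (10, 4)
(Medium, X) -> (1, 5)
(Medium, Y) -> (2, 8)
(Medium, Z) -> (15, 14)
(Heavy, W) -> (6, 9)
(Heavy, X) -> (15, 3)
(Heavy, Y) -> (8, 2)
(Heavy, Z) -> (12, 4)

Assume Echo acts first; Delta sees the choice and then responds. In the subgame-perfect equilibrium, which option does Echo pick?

Backward induction with Echo moving first.
- W → Delta plays Medium (best of 5, 10, 6); Echo gets 4.
- X → Delta plays Heavy (best of 4, 1, 15); Echo gets 3.
- Y → Delta plays Heavy (best of 2, 2, 8); Echo gets 2.
- Z → Delta plays Medium (best of 12, 15, 12); Echo gets 14.
Maximizing over 4, 3, 2, 14, Echo chooses Z. Subgame-perfect outcome: (Medium, Z) with payoffs (15, 14).

Z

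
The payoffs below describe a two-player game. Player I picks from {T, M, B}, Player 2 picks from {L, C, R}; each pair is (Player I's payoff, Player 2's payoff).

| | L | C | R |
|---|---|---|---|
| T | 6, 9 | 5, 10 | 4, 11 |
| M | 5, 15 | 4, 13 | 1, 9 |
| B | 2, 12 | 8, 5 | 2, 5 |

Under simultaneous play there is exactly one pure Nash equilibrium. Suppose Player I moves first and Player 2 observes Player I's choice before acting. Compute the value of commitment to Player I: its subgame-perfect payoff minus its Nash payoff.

Work backward from Player 2's decision.
- T: Player 2 compares 9, 10, 11 and picks R; Player I would get 4.
- M: Player 2 compares 15, 13, 9 and picks L; Player I would get 5.
- B: Player 2 compares 12, 5, 5 and picks L; Player I would get 2.
Player I's induced payoffs are 4, 5, 2, so Player I commits to M. Subgame-perfect outcome: (M, L) with payoffs (5, 15).
Under simultaneous play:
Player I's best replies: L→T; C→B; R→T.
Player 2's best replies: T→R; M→L; B→L.
The unique mutual best reply is (T, R), giving (4, 11).
Player I's commitment gain: 5 − 4 = 1.

1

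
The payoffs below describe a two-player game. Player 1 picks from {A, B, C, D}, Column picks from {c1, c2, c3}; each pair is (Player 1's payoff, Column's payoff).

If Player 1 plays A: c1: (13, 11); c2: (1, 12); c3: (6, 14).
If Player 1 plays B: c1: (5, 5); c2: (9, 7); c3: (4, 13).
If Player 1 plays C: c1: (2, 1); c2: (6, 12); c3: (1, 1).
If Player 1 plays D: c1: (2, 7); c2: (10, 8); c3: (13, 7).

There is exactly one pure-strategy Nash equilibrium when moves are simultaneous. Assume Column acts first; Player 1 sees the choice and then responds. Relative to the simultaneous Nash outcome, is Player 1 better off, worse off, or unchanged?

better off

Player 1 best-responds to each possible Column move:
- c1: BR = A, leader payoff 11.
- c2: BR = D, leader payoff 8.
- c3: BR = D, leader payoff 7.
Among 11, 8, 7, the best is 11 at c1. Subgame-perfect outcome: (A, c1) with payoffs (13, 11).
Now find the simultaneous Nash equilibrium.
Player 1's best replies: c1→A; c2→D; c3→D.
Column's best replies: A→c3; B→c3; C→c2; D→c2.
Only (D, c2) has each player best-responding; Nash payoffs (10, 8).
Player 1 earns 13 sequentially versus 10 at the Nash outcome: better off.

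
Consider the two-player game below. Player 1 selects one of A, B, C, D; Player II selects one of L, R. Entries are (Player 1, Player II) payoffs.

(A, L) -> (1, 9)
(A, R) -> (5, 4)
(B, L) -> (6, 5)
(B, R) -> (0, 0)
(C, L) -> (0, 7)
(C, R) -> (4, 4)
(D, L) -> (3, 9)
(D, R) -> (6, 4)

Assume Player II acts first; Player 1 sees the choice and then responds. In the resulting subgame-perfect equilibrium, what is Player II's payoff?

Work backward from Player 1's decision.
- L: Player 1 compares 1, 6, 0, 3 and picks B; Player II would get 5.
- R: Player 1 compares 5, 0, 4, 6 and picks D; Player II would get 4.
Maximizing over 5, 4, Player II chooses L. Subgame-perfect outcome: (B, L) with payoffs (6, 5).

5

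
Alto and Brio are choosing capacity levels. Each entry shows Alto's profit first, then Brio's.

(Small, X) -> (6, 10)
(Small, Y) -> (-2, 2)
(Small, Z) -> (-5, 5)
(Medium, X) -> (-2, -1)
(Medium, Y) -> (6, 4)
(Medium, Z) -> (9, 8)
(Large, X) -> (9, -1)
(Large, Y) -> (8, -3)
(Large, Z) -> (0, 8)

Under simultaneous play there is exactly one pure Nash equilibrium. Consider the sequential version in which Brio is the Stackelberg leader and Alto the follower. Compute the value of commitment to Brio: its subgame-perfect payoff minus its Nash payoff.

Backward induction with Brio moving first.
- X → Alto plays Large (best of 6, -2, 9); Brio gets -1.
- Y → Alto plays Large (best of -2, 6, 8); Brio gets -3.
- Z → Alto plays Medium (best of -5, 9, 0); Brio gets 8.
Maximizing over -1, -3, 8, Brio chooses Z. Subgame-perfect outcome: (Medium, Z) with payoffs (9, 8).
Under simultaneous play:
Alto's best replies: X→Large; Y→Large; Z→Medium.
Brio's best replies: Small→X; Medium→Z; Large→Z.
Only (Medium, Z) has each player best-responding; Nash payoffs (9, 8).
Brio's commitment gain: 8 − 8 = 0.

0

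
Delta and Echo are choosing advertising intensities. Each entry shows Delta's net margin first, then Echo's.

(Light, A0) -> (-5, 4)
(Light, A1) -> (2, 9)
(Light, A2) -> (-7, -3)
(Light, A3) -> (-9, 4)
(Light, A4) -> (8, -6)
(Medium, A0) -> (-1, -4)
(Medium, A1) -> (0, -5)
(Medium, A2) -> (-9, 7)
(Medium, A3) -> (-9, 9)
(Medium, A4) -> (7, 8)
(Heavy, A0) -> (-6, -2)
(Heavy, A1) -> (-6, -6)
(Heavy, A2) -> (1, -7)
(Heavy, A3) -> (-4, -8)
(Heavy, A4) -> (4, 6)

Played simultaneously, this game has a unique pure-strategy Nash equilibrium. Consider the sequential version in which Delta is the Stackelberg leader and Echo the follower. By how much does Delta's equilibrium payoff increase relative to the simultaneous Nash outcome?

2

Echo best-responds to each possible Delta move:
- Light: BR = A1, leader payoff 2.
- Medium: BR = A3, leader payoff -9.
- Heavy: BR = A4, leader payoff 4.
Among 2, -9, 4, the best is 4 at Heavy. Subgame-perfect outcome: (Heavy, A4) with payoffs (4, 6).
Under simultaneous play:
Delta's best replies: A0→Medium; A1→Light; A2→Heavy; A3→Heavy; A4→Light.
Echo's best replies: Light→A1; Medium→A3; Heavy→A4.
Only (Light, A1) has each player best-responding; Nash payoffs (2, 9).
Delta's commitment gain: 4 − 2 = 2.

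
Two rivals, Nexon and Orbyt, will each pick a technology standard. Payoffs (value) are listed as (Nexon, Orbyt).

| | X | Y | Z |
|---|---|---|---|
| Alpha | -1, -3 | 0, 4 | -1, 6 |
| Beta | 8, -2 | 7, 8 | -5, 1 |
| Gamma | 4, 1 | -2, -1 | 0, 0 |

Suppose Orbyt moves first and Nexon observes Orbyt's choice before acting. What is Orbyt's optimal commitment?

Y

Solve by backward induction (Orbyt leads).
- X: BR = Beta, leader payoff -2.
- Y: BR = Beta, leader payoff 8.
- Z: BR = Gamma, leader payoff 0.
Maximizing over -2, 8, 0, Orbyt chooses Y. Subgame-perfect outcome: (Beta, Y) with payoffs (7, 8).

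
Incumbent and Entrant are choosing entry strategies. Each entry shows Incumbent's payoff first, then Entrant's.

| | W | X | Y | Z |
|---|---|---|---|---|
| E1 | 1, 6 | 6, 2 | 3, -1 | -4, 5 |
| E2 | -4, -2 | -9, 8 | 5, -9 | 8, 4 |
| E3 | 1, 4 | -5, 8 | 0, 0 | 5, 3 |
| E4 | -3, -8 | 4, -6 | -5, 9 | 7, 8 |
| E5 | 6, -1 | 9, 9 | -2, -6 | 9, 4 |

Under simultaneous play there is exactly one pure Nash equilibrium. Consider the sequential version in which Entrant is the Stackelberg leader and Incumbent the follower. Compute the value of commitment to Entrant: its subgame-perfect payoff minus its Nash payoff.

0

Work backward from Incumbent's decision.
- W: Incumbent compares 1, -4, 1, -3, 6 and picks E5; Entrant would get -1.
- X: Incumbent compares 6, -9, -5, 4, 9 and picks E5; Entrant would get 9.
- Y: Incumbent compares 3, 5, 0, -5, -2 and picks E2; Entrant would get -9.
- Z: Incumbent compares -4, 8, 5, 7, 9 and picks E5; Entrant would get 4.
Among -1, 9, -9, 4, the best is 9 at X. Subgame-perfect outcome: (E5, X) with payoffs (9, 9).
Now find the simultaneous Nash equilibrium.
Incumbent's best replies: W→E5; X→E5; Y→E2; Z→E5.
Entrant's best replies: E1→W; E2→X; E3→X; E4→Y; E5→X.
Only (E5, X) has each player best-responding; Nash payoffs (9, 9).
Entrant's commitment gain: 9 − 9 = 0.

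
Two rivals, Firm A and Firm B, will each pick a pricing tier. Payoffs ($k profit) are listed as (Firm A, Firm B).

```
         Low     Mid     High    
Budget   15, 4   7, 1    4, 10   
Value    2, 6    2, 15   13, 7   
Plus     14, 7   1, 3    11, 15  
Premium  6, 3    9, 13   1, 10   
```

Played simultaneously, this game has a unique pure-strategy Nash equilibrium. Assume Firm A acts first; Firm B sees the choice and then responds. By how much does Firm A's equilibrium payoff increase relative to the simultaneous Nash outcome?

2

Backward induction with Firm A moving first.
- Budget → Firm B plays High (best of 4, 1, 10); Firm A gets 4.
- Value → Firm B plays Mid (best of 6, 15, 7); Firm A gets 2.
- Plus → Firm B plays High (best of 7, 3, 15); Firm A gets 11.
- Premium → Firm B plays Mid (best of 3, 13, 10); Firm A gets 9.
Among 4, 2, 11, 9, the best is 11 at Plus. Subgame-perfect outcome: (Plus, High) with payoffs (11, 15).
Under simultaneous play:
Firm A's best replies: Low→Budget; Mid→Premium; High→Value.
Firm B's best replies: Budget→High; Value→Mid; Plus→High; Premium→Mid.
Only (Premium, Mid) has each player best-responding; Nash payoffs (9, 13).
Firm A's commitment gain: 11 − 9 = 2.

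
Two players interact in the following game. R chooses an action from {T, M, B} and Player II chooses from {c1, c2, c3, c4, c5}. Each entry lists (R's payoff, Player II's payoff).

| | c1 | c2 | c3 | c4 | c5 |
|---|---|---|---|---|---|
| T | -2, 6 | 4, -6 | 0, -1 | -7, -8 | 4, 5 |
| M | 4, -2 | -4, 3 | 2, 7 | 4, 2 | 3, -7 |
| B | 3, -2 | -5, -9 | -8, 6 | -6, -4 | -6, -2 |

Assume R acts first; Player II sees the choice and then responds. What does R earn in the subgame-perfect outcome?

2

Work backward from Player II's decision.
- T: Player II compares 6, -6, -1, -8, 5 and picks c1; R would get -2.
- M: Player II compares -2, 3, 7, 2, -7 and picks c3; R would get 2.
- B: Player II compares -2, -9, 6, -4, -2 and picks c3; R would get -8.
Maximizing over -2, 2, -8, R chooses M. Subgame-perfect outcome: (M, c3) with payoffs (2, 7).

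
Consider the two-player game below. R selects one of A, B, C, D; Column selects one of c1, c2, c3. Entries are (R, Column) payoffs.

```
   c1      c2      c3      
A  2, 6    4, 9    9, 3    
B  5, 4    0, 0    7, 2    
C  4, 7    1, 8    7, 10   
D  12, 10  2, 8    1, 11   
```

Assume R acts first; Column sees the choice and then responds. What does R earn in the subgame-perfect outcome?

7

Solve by backward induction (R leads).
- A → Column plays c2 (best of 6, 9, 3); R gets 4.
- B → Column plays c1 (best of 4, 0, 2); R gets 5.
- C → Column plays c3 (best of 7, 8, 10); R gets 7.
- D → Column plays c3 (best of 10, 8, 11); R gets 1.
Maximizing over 4, 5, 7, 1, R chooses C. Subgame-perfect outcome: (C, c3) with payoffs (7, 10).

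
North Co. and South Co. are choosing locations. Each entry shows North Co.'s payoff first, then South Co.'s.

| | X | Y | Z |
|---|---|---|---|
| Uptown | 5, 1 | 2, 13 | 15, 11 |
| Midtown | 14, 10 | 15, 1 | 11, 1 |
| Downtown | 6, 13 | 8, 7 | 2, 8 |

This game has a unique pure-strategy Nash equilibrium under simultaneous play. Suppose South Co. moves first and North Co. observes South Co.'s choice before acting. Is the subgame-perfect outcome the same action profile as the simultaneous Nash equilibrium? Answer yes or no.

Work backward from North Co.'s decision.
- X: BR = Midtown, leader payoff 10.
- Y: BR = Midtown, leader payoff 1.
- Z: BR = Uptown, leader payoff 11.
Among 10, 1, 11, the best is 11 at Z. Subgame-perfect outcome: (Uptown, Z) with payoffs (15, 11).
For the simultaneous game, intersect best replies.
North Co.'s best replies: X→Midtown; Y→Midtown; Z→Uptown.
South Co.'s best replies: Uptown→Y; Midtown→X; Downtown→X.
Only (Midtown, X) has each player best-responding; Nash payoffs (14, 10).
Sequential outcome (Uptown, Z) differs from the Nash profile (Midtown, X).

no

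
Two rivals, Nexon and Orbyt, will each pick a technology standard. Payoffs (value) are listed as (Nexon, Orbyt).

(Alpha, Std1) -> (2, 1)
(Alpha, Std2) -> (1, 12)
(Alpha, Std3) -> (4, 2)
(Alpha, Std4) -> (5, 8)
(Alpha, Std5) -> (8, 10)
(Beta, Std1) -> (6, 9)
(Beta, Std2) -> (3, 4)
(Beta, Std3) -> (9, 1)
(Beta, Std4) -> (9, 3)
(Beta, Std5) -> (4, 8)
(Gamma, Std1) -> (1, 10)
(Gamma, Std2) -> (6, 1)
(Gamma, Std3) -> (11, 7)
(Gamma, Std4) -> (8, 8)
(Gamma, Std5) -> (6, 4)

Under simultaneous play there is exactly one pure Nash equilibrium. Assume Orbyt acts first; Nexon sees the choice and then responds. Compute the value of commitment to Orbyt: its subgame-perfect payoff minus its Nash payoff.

1

Work backward from Nexon's decision.
- Std1: Nexon compares 2, 6, 1 and picks Beta; Orbyt would get 9.
- Std2: Nexon compares 1, 3, 6 and picks Gamma; Orbyt would get 1.
- Std3: Nexon compares 4, 9, 11 and picks Gamma; Orbyt would get 7.
- Std4: Nexon compares 5, 9, 8 and picks Beta; Orbyt would get 3.
- Std5: Nexon compares 8, 4, 6 and picks Alpha; Orbyt would get 10.
Among 9, 1, 7, 3, 10, the best is 10 at Std5. Subgame-perfect outcome: (Alpha, Std5) with payoffs (8, 10).
For the simultaneous game, intersect best replies.
Nexon's best replies: Std1→Beta; Std2→Gamma; Std3→Gamma; Std4→Beta; Std5→Alpha.
Orbyt's best replies: Alpha→Std2; Beta→Std1; Gamma→Std1.
The unique mutual best reply is (Beta, Std1), giving (6, 9).
Orbyt's commitment gain: 10 − 9 = 1.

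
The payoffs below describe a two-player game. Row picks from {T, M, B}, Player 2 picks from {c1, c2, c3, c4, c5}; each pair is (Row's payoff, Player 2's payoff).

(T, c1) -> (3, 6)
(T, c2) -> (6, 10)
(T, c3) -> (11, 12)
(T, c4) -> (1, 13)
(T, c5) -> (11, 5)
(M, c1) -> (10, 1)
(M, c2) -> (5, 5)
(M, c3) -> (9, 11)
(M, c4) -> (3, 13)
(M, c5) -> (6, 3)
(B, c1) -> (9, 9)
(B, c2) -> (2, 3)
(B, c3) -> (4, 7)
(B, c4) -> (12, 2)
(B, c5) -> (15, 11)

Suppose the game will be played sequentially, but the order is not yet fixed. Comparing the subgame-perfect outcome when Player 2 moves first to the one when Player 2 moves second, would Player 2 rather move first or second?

first

If Row leads: Player 2's best replies are T→c4, M→c4, B→c5; Row's induced payoffs 1, 3, 15; outcome (B, c5), payoffs (15, 11).
If Player 2 leads: Row's best replies are c1→M, c2→T, c3→T, c4→B, c5→B; Player 2's induced payoffs 1, 10, 12, 2, 11; outcome (T, c3), payoffs (11, 12).
Player 2 gets 12 moving first and 11 moving second, so Player 2 prefers to move first.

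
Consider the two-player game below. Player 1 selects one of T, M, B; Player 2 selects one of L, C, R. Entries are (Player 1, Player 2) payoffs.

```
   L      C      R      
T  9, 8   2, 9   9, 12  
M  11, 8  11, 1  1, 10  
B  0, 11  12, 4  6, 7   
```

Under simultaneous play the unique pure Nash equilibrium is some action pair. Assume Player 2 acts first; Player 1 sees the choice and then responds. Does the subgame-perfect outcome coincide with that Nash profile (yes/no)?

Backward induction with Player 2 moving first.
- L: BR = M, leader payoff 8.
- C: BR = B, leader payoff 4.
- R: BR = T, leader payoff 12.
Maximizing over 8, 4, 12, Player 2 chooses R. Subgame-perfect outcome: (T, R) with payoffs (9, 12).
Now find the simultaneous Nash equilibrium.
Player 1's best replies: L→M; C→B; R→T.
Player 2's best replies: T→R; M→R; B→L.
The unique mutual best reply is (T, R), giving (9, 12).
Sequential outcome (T, R) coincides with the Nash profile (T, R).

yes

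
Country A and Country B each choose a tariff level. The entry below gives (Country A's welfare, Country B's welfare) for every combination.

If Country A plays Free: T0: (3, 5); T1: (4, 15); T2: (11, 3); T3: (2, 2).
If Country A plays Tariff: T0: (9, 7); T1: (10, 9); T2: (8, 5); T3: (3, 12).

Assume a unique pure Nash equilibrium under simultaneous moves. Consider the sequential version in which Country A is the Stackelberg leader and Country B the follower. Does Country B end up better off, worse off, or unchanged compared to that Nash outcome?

better off

Country B best-responds to each possible Country A move:
- Free: Country B compares 5, 15, 3, 2 and picks T1; Country A would get 4.
- Tariff: Country B compares 7, 9, 5, 12 and picks T3; Country A would get 3.
Maximizing over 4, 3, Country A chooses Free. Subgame-perfect outcome: (Free, T1) with payoffs (4, 15).
Under simultaneous play:
Country A's best replies: T0→Tariff; T1→Tariff; T2→Free; T3→Tariff.
Country B's best replies: Free→T1; Tariff→T3.
The unique mutual best reply is (Tariff, T3), giving (3, 12).
Country B earns 15 sequentially versus 12 at the Nash outcome: better off.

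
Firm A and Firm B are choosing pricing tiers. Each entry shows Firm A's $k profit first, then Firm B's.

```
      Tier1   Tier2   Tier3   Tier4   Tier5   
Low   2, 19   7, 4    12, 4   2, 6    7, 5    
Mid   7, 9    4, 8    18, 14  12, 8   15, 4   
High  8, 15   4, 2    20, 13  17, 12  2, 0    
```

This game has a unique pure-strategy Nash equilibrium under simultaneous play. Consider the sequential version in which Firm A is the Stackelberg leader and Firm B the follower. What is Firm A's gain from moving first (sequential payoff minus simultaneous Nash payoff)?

10

Solve by backward induction (Firm A leads).
- Low → Firm B plays Tier1 (best of 19, 4, 4, 6, 5); Firm A gets 2.
- Mid → Firm B plays Tier3 (best of 9, 8, 14, 8, 4); Firm A gets 18.
- High → Firm B plays Tier1 (best of 15, 2, 13, 12, 0); Firm A gets 8.
Maximizing over 2, 18, 8, Firm A chooses Mid. Subgame-perfect outcome: (Mid, Tier3) with payoffs (18, 14).
Now find the simultaneous Nash equilibrium.
Firm A's best replies: Tier1→High; Tier2→Low; Tier3→High; Tier4→High; Tier5→Mid.
Firm B's best replies: Low→Tier1; Mid→Tier3; High→Tier1.
Only (High, Tier1) has each player best-responding; Nash payoffs (8, 15).
Firm A's commitment gain: 18 − 8 = 10.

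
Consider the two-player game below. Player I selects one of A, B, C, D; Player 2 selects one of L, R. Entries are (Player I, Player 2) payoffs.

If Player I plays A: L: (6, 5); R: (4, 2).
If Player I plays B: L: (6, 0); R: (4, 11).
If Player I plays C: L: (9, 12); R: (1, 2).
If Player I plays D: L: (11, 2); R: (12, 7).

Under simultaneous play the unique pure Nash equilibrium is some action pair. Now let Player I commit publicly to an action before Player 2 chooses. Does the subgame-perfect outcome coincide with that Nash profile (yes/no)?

Backward induction with Player I moving first.
- A: Player 2 compares 5, 2 and picks L; Player I would get 6.
- B: Player 2 compares 0, 11 and picks R; Player I would get 4.
- C: Player 2 compares 12, 2 and picks L; Player I would get 9.
- D: Player 2 compares 2, 7 and picks R; Player I would get 12.
Maximizing over 6, 4, 9, 12, Player I chooses D. Subgame-perfect outcome: (D, R) with payoffs (12, 7).
For the simultaneous game, intersect best replies.
Player I's best replies: L→D; R→D.
Player 2's best replies: A→L; B→R; C→L; D→R.
Only (D, R) has each player best-responding; Nash payoffs (12, 7).
Sequential outcome (D, R) coincides with the Nash profile (D, R).

yes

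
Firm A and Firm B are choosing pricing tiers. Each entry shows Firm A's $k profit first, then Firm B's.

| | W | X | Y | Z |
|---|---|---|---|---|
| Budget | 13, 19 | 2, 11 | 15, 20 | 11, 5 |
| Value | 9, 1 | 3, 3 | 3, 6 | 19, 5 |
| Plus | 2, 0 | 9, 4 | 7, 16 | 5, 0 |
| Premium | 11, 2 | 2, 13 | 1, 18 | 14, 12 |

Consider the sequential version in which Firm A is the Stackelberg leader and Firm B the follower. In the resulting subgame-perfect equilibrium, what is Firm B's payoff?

Firm B best-responds to each possible Firm A move:
- Budget: Firm B compares 19, 11, 20, 5 and picks Y; Firm A would get 15.
- Value: Firm B compares 1, 3, 6, 5 and picks Y; Firm A would get 3.
- Plus: Firm B compares 0, 4, 16, 0 and picks Y; Firm A would get 7.
- Premium: Firm B compares 2, 13, 18, 12 and picks Y; Firm A would get 1.
Maximizing over 15, 3, 7, 1, Firm A chooses Budget. Subgame-perfect outcome: (Budget, Y) with payoffs (15, 20).

20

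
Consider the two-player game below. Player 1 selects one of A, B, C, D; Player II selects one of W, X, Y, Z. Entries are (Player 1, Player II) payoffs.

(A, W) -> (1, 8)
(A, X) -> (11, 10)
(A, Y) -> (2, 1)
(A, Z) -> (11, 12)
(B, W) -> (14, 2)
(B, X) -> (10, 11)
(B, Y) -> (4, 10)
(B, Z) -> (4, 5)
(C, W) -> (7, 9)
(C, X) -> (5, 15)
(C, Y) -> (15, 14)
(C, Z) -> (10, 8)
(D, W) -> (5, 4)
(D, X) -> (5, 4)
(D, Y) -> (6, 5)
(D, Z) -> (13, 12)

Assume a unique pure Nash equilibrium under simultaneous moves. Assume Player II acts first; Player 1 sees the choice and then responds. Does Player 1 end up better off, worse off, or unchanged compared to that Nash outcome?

better off

Backward induction with Player II moving first.
- W → Player 1 plays B (best of 1, 14, 7, 5); Player II gets 2.
- X → Player 1 plays A (best of 11, 10, 5, 5); Player II gets 10.
- Y → Player 1 plays C (best of 2, 4, 15, 6); Player II gets 14.
- Z → Player 1 plays D (best of 11, 4, 10, 13); Player II gets 12.
Player II's induced payoffs are 2, 10, 14, 12, so Player II commits to Y. Subgame-perfect outcome: (C, Y) with payoffs (15, 14).
Under simultaneous play:
Player 1's best replies: W→B; X→A; Y→C; Z→D.
Player II's best replies: A→Z; B→X; C→X; D→Z.
The unique mutual best reply is (D, Z), giving (13, 12).
Player 1 earns 15 sequentially versus 13 at the Nash outcome: better off.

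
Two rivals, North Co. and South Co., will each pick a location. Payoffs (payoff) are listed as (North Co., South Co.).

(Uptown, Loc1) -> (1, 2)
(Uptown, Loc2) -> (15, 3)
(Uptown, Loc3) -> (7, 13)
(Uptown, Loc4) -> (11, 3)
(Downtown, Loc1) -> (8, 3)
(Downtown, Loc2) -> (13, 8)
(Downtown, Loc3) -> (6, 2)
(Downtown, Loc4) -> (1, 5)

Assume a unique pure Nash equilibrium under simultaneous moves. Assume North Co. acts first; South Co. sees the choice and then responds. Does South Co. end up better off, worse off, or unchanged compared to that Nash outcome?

worse off

Backward induction with North Co. moving first.
- Uptown → South Co. plays Loc3 (best of 2, 3, 13, 3); North Co. gets 7.
- Downtown → South Co. plays Loc2 (best of 3, 8, 2, 5); North Co. gets 13.
North Co.'s induced payoffs are 7, 13, so North Co. commits to Downtown. Subgame-perfect outcome: (Downtown, Loc2) with payoffs (13, 8).
For the simultaneous game, intersect best replies.
North Co.'s best replies: Loc1→Downtown; Loc2→Uptown; Loc3→Uptown; Loc4→Uptown.
South Co.'s best replies: Uptown→Loc3; Downtown→Loc2.
Only (Uptown, Loc3) has each player best-responding; Nash payoffs (7, 13).
South Co. earns 8 sequentially versus 13 at the Nash outcome: worse off.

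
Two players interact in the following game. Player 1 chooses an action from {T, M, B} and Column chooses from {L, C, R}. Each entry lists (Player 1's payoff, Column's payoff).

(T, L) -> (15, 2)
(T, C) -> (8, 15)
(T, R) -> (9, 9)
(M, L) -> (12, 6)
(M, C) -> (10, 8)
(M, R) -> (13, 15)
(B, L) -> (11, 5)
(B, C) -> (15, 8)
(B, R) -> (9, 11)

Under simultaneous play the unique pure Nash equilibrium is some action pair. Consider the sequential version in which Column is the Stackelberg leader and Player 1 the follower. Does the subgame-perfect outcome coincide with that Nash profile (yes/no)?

Work backward from Player 1's decision.
- L: Player 1 compares 15, 12, 11 and picks T; Column would get 2.
- C: Player 1 compares 8, 10, 15 and picks B; Column would get 8.
- R: Player 1 compares 9, 13, 9 and picks M; Column would get 15.
Among 2, 8, 15, the best is 15 at R. Subgame-perfect outcome: (M, R) with payoffs (13, 15).
For the simultaneous game, intersect best replies.
Player 1's best replies: L→T; C→B; R→M.
Column's best replies: T→C; M→R; B→R.
The unique mutual best reply is (M, R), giving (13, 15).
Sequential outcome (M, R) coincides with the Nash profile (M, R).

yes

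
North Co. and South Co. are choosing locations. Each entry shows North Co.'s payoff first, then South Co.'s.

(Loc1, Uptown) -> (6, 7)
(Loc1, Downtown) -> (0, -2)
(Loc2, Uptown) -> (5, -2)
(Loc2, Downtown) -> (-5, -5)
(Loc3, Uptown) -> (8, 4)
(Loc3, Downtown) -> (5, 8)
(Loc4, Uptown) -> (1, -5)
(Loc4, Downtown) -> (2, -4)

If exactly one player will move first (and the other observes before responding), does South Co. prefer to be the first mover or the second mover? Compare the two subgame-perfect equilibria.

If North Co. leads: South Co.'s best replies are Loc1→Uptown, Loc2→Uptown, Loc3→Downtown, Loc4→Downtown; North Co.'s induced payoffs 6, 5, 5, 2; outcome (Loc1, Uptown), payoffs (6, 7).
If South Co. leads: North Co.'s best replies are Uptown→Loc3, Downtown→Loc3; South Co.'s induced payoffs 4, 8; outcome (Loc3, Downtown), payoffs (5, 8).
South Co. gets 8 moving first and 7 moving second, so South Co. prefers to move first.

first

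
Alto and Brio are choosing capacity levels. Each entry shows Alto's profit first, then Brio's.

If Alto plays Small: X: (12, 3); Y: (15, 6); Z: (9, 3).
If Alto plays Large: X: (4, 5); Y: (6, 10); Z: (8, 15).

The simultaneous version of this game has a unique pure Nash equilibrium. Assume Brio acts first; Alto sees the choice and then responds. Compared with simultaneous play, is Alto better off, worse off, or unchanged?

Alto best-responds to each possible Brio move:
- X → Alto plays Small (best of 12, 4); Brio gets 3.
- Y → Alto plays Small (best of 15, 6); Brio gets 6.
- Z → Alto plays Small (best of 9, 8); Brio gets 3.
Brio's induced payoffs are 3, 6, 3, so Brio commits to Y. Subgame-perfect outcome: (Small, Y) with payoffs (15, 6).
For the simultaneous game, intersect best replies.
Alto's best replies: X→Small; Y→Small; Z→Small.
Brio's best replies: Small→Y; Large→Z.
The unique mutual best reply is (Small, Y), giving (15, 6).
Alto earns 15 sequentially versus 15 at the Nash outcome: unchanged.

unchanged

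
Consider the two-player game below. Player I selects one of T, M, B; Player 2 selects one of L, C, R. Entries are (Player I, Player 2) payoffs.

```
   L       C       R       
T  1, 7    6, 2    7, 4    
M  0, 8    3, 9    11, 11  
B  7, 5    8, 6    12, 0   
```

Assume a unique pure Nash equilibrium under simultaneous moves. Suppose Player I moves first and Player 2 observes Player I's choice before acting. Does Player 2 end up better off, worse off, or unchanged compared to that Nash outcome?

better off

Solve by backward induction (Player I leads).
- T: Player 2 compares 7, 2, 4 and picks L; Player I would get 1.
- M: Player 2 compares 8, 9, 11 and picks R; Player I would get 11.
- B: Player 2 compares 5, 6, 0 and picks C; Player I would get 8.
Player I's induced payoffs are 1, 11, 8, so Player I commits to M. Subgame-perfect outcome: (M, R) with payoffs (11, 11).
Under simultaneous play:
Player I's best replies: L→B; C→B; R→B.
Player 2's best replies: T→L; M→R; B→C.
The unique mutual best reply is (B, C), giving (8, 6).
Player 2 earns 11 sequentially versus 6 at the Nash outcome: better off.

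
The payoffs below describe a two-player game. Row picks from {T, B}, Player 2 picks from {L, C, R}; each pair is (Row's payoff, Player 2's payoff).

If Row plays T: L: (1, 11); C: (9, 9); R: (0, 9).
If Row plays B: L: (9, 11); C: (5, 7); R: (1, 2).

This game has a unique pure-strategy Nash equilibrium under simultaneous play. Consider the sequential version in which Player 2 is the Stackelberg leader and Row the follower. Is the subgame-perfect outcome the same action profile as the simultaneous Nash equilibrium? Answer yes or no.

yes

Work backward from Row's decision.
- L: BR = B, leader payoff 11.
- C: BR = T, leader payoff 9.
- R: BR = B, leader payoff 2.
Maximizing over 11, 9, 2, Player 2 chooses L. Subgame-perfect outcome: (B, L) with payoffs (9, 11).
For the simultaneous game, intersect best replies.
Row's best replies: L→B; C→T; R→B.
Player 2's best replies: T→L; B→L.
Only (B, L) has each player best-responding; Nash payoffs (9, 11).
Sequential outcome (B, L) coincides with the Nash profile (B, L).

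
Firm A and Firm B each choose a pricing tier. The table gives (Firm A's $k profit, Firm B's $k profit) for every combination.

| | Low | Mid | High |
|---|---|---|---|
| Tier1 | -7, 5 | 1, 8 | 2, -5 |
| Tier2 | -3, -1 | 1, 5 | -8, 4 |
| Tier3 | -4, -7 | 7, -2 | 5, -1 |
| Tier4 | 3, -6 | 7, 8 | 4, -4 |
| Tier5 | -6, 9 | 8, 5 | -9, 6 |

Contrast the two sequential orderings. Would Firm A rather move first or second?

If Firm A leads: Firm B's best replies are Tier1→Mid, Tier2→Mid, Tier3→High, Tier4→Mid, Tier5→Low; Firm A's induced payoffs 1, 1, 5, 7, -6; outcome (Tier4, Mid), payoffs (7, 8).
If Firm B leads: Firm A's best replies are Low→Tier4, Mid→Tier5, High→Tier3; Firm B's induced payoffs -6, 5, -1; outcome (Tier5, Mid), payoffs (8, 5).
Firm A gets 7 moving first and 8 moving second, so Firm A prefers to move second.

second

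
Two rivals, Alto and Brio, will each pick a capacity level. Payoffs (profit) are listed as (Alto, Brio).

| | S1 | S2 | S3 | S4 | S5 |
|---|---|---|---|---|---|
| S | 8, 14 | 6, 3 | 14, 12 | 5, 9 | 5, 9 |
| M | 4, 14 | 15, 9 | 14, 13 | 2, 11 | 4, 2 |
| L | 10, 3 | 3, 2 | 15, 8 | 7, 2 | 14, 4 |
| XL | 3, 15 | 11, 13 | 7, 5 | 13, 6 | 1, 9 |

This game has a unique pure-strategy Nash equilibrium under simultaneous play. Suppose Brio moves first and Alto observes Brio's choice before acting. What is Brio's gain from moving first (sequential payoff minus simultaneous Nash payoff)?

1

Backward induction with Brio moving first.
- S1 → Alto plays L (best of 8, 4, 10, 3); Brio gets 3.
- S2 → Alto plays M (best of 6, 15, 3, 11); Brio gets 9.
- S3 → Alto plays L (best of 14, 14, 15, 7); Brio gets 8.
- S4 → Alto plays XL (best of 5, 2, 7, 13); Brio gets 6.
- S5 → Alto plays L (best of 5, 4, 14, 1); Brio gets 4.
Among 3, 9, 8, 6, 4, the best is 9 at S2. Subgame-perfect outcome: (M, S2) with payoffs (15, 9).
For the simultaneous game, intersect best replies.
Alto's best replies: S1→L; S2→M; S3→L; S4→XL; S5→L.
Brio's best replies: S→S1; M→S1; L→S3; XL→S1.
The unique mutual best reply is (L, S3), giving (15, 8).
Brio's commitment gain: 9 − 8 = 1.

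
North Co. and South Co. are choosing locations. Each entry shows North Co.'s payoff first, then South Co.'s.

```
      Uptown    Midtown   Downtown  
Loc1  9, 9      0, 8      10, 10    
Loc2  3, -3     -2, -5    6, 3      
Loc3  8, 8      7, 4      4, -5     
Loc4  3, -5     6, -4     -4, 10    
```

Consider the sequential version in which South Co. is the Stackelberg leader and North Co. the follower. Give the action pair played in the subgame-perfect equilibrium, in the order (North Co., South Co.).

(Loc1, Downtown)

Backward induction with South Co. moving first.
- Uptown → North Co. plays Loc1 (best of 9, 3, 8, 3); South Co. gets 9.
- Midtown → North Co. plays Loc3 (best of 0, -2, 7, 6); South Co. gets 4.
- Downtown → North Co. plays Loc1 (best of 10, 6, 4, -4); South Co. gets 10.
Maximizing over 9, 4, 10, South Co. chooses Downtown. Subgame-perfect outcome: (Loc1, Downtown) with payoffs (10, 10).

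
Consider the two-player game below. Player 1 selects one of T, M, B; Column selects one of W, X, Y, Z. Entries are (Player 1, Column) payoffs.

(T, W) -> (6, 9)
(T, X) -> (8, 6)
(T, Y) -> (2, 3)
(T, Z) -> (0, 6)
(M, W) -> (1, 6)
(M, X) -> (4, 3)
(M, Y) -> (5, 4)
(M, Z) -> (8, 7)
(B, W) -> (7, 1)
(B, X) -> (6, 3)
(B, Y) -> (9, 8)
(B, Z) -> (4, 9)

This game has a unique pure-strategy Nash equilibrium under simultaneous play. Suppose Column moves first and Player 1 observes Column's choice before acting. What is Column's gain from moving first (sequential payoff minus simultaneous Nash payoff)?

1

Backward induction with Column moving first.
- W: Player 1 compares 6, 1, 7 and picks B; Column would get 1.
- X: Player 1 compares 8, 4, 6 and picks T; Column would get 6.
- Y: Player 1 compares 2, 5, 9 and picks B; Column would get 8.
- Z: Player 1 compares 0, 8, 4 and picks M; Column would get 7.
Maximizing over 1, 6, 8, 7, Column chooses Y. Subgame-perfect outcome: (B, Y) with payoffs (9, 8).
For the simultaneous game, intersect best replies.
Player 1's best replies: W→B; X→T; Y→B; Z→M.
Column's best replies: T→W; M→Z; B→Z.
Only (M, Z) has each player best-responding; Nash payoffs (8, 7).
Column's commitment gain: 8 − 7 = 1.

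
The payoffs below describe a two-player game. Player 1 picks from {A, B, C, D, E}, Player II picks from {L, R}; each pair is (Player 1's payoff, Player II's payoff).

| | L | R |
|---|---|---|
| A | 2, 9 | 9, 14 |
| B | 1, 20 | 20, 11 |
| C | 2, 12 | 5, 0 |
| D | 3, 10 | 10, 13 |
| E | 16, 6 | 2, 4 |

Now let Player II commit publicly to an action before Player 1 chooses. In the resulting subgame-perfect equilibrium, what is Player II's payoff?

Backward induction with Player II moving first.
- L: Player 1 compares 2, 1, 2, 3, 16 and picks E; Player II would get 6.
- R: Player 1 compares 9, 20, 5, 10, 2 and picks B; Player II would get 11.
Maximizing over 6, 11, Player II chooses R. Subgame-perfect outcome: (B, R) with payoffs (20, 11).

11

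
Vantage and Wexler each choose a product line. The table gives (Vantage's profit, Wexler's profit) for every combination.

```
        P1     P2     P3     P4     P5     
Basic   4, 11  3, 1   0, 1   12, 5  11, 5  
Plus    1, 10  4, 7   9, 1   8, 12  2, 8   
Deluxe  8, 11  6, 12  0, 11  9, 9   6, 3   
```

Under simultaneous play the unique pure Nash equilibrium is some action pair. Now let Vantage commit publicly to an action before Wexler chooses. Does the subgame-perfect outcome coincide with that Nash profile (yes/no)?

Work backward from Wexler's decision.
- Basic → Wexler plays P1 (best of 11, 1, 1, 5, 5); Vantage gets 4.
- Plus → Wexler plays P4 (best of 10, 7, 1, 12, 8); Vantage gets 8.
- Deluxe → Wexler plays P2 (best of 11, 12, 11, 9, 3); Vantage gets 6.
Among 4, 8, 6, the best is 8 at Plus. Subgame-perfect outcome: (Plus, P4) with payoffs (8, 12).
Now find the simultaneous Nash equilibrium.
Vantage's best replies: P1→Deluxe; P2→Deluxe; P3→Plus; P4→Basic; P5→Basic.
Wexler's best replies: Basic→P1; Plus→P4; Deluxe→P2.
The unique mutual best reply is (Deluxe, P2), giving (6, 12).
Sequential outcome (Plus, P4) differs from the Nash profile (Deluxe, P2).

no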